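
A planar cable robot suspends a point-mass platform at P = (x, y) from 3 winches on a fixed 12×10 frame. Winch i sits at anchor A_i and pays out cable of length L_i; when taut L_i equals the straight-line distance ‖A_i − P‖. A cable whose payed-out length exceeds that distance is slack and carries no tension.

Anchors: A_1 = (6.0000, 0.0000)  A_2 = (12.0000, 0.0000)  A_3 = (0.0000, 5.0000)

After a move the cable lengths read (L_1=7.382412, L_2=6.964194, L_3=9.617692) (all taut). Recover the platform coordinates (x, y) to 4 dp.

(9.5000, 6.5000)

each cable: (A_i−P)·(A_i−P) = L_i²; let q_i = ‖A_i‖²−L_i²
q_1 = 36.0000+0.0000−54.5000 = -18.5000
row 1: -12.0000x + 0.0000y = -114.0000  (q_2=95.5000)
row 2: 12.0000x − 10.0000y = 49.0000  (q_3=-67.5000)
Cramer on rows 1–2 → x = 9.5000, y = 6.5000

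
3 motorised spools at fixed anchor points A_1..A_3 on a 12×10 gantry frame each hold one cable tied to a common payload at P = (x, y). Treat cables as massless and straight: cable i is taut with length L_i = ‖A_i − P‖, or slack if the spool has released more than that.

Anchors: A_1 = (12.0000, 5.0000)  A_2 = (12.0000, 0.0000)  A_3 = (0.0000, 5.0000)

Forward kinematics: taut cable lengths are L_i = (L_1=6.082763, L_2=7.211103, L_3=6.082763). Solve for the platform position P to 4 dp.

(6.0000, 4.0000)

expand ‖A_i−P‖²=L_i² and subtract eq 1 (q_i ≔ ‖A_i‖²−L_i²)
q_1 = 144.0000+25.0000−37.0000 = 132.0000
eq1−eq2 → [0.0000  10.0000]·P = 40.0000
eq1−eq3 → [24.0000  0.0000]·P = 144.0000
2×2 solve → P = (6.0000, 4.0000)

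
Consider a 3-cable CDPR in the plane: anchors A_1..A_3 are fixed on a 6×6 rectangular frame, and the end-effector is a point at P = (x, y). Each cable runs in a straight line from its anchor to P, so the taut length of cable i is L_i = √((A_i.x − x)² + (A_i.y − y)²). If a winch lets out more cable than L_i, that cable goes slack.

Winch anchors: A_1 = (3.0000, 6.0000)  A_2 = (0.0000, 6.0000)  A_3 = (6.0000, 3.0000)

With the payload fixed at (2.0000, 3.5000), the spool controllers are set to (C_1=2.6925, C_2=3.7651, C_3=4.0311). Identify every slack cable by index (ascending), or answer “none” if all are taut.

cable 1: √((1.0000)²+(2.5000)²)=2.6926, C_1=2.6925: taut
cable 2: √((-2.0000)²+(2.5000)²)=3.2016, C_2=3.7651: slack
cable 3: √((4.0000)²+(-0.5000)²)=4.0311, C_3=4.0311: taut

2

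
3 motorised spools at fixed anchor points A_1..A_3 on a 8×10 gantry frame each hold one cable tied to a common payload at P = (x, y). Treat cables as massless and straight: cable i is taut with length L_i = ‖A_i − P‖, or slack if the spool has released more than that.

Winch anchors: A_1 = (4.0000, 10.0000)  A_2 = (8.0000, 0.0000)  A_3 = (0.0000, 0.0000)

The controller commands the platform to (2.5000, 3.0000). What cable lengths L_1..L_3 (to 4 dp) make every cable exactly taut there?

L_1: Δ = A_1−P = (1.5000, 7.0000) → ‖Δ‖ = √51.2500 = 7.1589
L_2: Δ = A_2−P = (5.5000, -3.0000) → ‖Δ‖ = √39.2500 = 6.2650
L_3: Δ = A_3−P = (-2.5000, -3.0000) → ‖Δ‖ = √15.2500 = 3.9051

(7.1589, 6.2650, 3.9051)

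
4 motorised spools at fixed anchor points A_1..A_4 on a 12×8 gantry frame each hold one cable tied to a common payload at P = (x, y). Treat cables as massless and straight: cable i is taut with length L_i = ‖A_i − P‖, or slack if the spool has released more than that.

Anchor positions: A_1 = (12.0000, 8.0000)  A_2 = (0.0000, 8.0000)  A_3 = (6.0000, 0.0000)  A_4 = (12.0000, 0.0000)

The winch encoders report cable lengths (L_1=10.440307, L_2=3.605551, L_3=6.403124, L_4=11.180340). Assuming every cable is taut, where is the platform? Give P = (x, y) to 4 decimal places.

expand ‖A_i−P‖²=L_i² and subtract eq 1 (q_i ≔ ‖A_i‖²−L_i²)
q_1 = 144.0000+64.0000−109.0000 = 99.0000
eq1−eq2 → [24.0000  0.0000]·P = 48.0000
eq1−eq3 → [12.0000  16.0000]·P = 104.0000
eq1−eq4 → [0.0000  16.0000]·P = 80.0000
2×2 solve → P = (2.0000, 5.0000)
check cable 4: ‖A_4−P‖² = 125.0000 ≈ L_4² = 125.0000 ✓

(2.0000, 5.0000)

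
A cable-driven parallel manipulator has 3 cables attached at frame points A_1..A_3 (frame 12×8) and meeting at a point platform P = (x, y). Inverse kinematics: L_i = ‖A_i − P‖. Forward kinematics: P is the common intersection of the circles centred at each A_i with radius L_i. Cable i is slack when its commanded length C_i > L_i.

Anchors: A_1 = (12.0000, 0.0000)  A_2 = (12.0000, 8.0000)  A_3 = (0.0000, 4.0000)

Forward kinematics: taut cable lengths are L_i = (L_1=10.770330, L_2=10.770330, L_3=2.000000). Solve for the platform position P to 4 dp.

(2.0000, 4.0000)

each cable: (A_i−P)·(A_i−P) = L_i²; let q_i = ‖A_i‖²−L_i²
q_1 = 144.0000+0.0000−116.0000 = 28.0000
row 1: 0.0000x − 16.0000y = -64.0000  (q_2=92.0000)
row 2: 24.0000x − 8.0000y = 16.0000  (q_3=12.0000)
Cramer on rows 1–2 → x = 2.0000, y = 4.0000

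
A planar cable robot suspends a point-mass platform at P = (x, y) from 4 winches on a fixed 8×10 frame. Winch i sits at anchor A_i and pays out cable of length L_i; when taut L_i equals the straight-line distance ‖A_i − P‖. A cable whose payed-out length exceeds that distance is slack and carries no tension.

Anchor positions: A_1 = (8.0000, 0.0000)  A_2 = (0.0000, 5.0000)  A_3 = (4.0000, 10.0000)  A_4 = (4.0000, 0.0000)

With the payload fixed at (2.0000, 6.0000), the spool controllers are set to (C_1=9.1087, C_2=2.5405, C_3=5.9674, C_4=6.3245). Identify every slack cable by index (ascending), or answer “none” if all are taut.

1, 2, 3

cable 1: √((6.0000)²+(-6.0000)²)=8.4853, C_1=9.1087: slack
cable 2: √((-2.0000)²+(-1.0000)²)=2.2361, C_2=2.5405: slack
cable 3: √((2.0000)²+(4.0000)²)=4.4721, C_3=5.9674: slack
cable 4: √((2.0000)²+(-6.0000)²)=6.3246, C_4=6.3245: taut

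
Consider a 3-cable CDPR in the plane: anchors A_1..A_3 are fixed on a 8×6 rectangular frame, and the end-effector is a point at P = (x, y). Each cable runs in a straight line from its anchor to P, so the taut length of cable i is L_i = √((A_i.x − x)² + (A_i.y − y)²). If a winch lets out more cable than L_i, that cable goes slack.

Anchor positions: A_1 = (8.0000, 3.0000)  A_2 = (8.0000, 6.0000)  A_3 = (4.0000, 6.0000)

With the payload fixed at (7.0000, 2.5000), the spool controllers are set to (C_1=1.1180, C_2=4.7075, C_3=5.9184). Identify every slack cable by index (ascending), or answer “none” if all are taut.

2, 3

cable 1: L_1 = ‖A_1−P‖ = 1.1180;  C_1 = 1.1180 → taut
cable 2: L_2 = ‖A_2−P‖ = 3.6401;  C_2 = 4.7075 → slack
cable 3: L_3 = ‖A_3−P‖ = 4.6098;  C_3 = 5.9184 → slack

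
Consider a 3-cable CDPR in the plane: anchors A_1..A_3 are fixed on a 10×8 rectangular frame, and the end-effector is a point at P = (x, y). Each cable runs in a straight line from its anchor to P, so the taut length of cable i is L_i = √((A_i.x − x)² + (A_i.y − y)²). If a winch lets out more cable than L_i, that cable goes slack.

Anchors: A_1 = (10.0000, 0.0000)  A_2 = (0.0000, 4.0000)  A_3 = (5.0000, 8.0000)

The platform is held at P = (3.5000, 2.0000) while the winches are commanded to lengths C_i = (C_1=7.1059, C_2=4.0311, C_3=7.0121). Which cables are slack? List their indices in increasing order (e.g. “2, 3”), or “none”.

i=1: geometric 6.8007 vs commanded 7.1059 ⇒ slack
i=2: geometric 4.0311 vs commanded 4.0311 ⇒ taut
i=3: geometric 6.1847 vs commanded 7.0121 ⇒ slack

1, 3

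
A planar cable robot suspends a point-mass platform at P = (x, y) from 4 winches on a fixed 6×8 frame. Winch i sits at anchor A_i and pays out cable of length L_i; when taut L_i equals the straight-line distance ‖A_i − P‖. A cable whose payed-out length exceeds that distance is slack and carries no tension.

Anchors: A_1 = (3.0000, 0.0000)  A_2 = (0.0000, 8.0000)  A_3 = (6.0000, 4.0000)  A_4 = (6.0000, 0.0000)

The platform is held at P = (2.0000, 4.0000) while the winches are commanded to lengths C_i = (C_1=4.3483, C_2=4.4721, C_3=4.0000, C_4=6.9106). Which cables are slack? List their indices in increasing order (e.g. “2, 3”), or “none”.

i=1: geometric 4.1231 vs commanded 4.3483 ⇒ slack
i=2: geometric 4.4721 vs commanded 4.4721 ⇒ taut
i=3: geometric 4.0000 vs commanded 4.0000 ⇒ taut
i=4: geometric 5.6569 vs commanded 6.9106 ⇒ slack

1, 4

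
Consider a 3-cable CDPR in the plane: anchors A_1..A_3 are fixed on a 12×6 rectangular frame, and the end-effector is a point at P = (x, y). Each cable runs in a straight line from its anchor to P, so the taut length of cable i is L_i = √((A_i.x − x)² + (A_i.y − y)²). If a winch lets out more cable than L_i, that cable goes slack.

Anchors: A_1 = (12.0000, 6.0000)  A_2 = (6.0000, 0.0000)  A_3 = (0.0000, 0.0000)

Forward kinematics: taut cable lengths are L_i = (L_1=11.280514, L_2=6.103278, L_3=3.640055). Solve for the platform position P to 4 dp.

(1.0000, 3.5000)

expand ‖A_i−P‖²=L_i² and subtract eq 1 (q_i ≔ ‖A_i‖²−L_i²)
q_1 = 144.0000+36.0000−127.2500 = 52.7500
eq1−eq2 → [12.0000  12.0000]·P = 54.0000
eq1−eq3 → [24.0000  12.0000]·P = 66.0000
2×2 solve → P = (1.0000, 3.5000)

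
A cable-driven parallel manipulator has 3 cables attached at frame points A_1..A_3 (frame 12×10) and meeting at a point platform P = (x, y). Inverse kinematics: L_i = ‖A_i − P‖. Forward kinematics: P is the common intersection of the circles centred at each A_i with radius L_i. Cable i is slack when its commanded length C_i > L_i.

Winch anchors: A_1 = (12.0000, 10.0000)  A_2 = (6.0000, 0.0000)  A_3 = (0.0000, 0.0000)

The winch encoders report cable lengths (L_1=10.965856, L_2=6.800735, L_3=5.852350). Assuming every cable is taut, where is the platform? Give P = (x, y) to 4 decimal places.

(2.0000, 5.5000)

circle eqns → linear via eq_j − eq_1; set k_j = A_j·A_j − L_j²
k_1 = 144.0000+100.0000−120.2500 = 123.7500
12.0000·x + 20.0000·y = k_1−k_2 = 134.0000
24.0000·x + 20.0000·y = k_1−k_3 = 158.0000
solve first two rows → x=2.0000, y=5.5000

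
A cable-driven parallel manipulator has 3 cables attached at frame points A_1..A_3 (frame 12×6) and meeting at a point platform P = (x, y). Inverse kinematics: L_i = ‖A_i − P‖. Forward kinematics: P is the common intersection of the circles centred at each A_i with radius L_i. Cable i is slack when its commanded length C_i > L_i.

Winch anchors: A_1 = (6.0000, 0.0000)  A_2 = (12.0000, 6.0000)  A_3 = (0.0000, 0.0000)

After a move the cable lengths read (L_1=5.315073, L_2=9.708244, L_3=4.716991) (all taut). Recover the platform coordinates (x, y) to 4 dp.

(2.5000, 4.0000)

circle eqns → linear via eq_j − eq_1; set k_j = A_j·A_j − L_j²
k_1 = 36.0000+0.0000−28.2500 = 7.7500
-12.0000·x − 12.0000·y = k_1−k_2 = -78.0000
12.0000·x + 0.0000·y = k_1−k_3 = 30.0000
solve first two rows → x=2.5000, y=4.0000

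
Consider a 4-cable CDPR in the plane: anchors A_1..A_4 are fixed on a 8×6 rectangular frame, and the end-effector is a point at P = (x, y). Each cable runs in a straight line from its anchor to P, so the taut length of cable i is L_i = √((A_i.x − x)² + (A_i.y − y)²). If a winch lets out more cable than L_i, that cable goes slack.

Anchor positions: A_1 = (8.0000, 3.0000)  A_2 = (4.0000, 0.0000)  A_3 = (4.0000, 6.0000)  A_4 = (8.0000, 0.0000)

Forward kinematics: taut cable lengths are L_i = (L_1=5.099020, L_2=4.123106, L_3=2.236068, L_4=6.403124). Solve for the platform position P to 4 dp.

each cable: (A_i−P)·(A_i−P) = L_i²; let k_i = ‖A_i‖²−L_i²
k_1 = 64.0000+9.0000−26.0000 = 47.0000
row 1: 8.0000x + 6.0000y = 48.0000  (k_2=-1.0000)
row 2: 8.0000x − 6.0000y = 0.0000  (k_3=47.0000)
row 3: 0.0000x + 6.0000y = 24.0000  (k_4=23.0000)
Cramer on rows 1–2 → x = 3.0000, y = 4.0000
check cable 4: ‖A_4−P‖² = 41.0000 ≈ L_4² = 41.0000 ✓

(3.0000, 4.0000)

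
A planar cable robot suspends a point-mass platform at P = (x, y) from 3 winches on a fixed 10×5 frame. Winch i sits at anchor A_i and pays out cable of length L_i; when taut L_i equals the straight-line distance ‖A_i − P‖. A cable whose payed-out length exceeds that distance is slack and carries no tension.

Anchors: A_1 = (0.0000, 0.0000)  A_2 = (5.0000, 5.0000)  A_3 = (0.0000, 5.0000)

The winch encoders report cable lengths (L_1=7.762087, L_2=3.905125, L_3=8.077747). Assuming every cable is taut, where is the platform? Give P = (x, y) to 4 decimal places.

(7.5000, 2.0000)

expand ‖A_i−P‖²=L_i² and subtract eq 1 (k_i ≔ ‖A_i‖²−L_i²)
k_1 = 0.0000+0.0000−60.2500 = -60.2500
eq1−eq2 → [-10.0000  -10.0000]·P = -95.0000
eq1−eq3 → [0.0000  -10.0000]·P = -20.0000
2×2 solve → P = (7.5000, 2.0000)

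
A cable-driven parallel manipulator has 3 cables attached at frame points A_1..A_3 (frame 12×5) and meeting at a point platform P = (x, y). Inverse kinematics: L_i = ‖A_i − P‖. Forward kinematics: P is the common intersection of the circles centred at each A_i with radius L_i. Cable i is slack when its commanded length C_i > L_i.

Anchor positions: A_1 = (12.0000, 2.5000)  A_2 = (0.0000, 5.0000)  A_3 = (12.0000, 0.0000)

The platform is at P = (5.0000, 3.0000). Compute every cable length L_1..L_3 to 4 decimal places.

(7.0178, 5.3852, 7.6158)

cable 1: Δx=7.0000, Δy=-0.5000; L_1 = √(Δx²+Δy²) = 7.0178
cable 2: Δx=-5.0000, Δy=2.0000; L_2 = √(Δx²+Δy²) = 5.3852
cable 3: Δx=7.0000, Δy=-3.0000; L_3 = √(Δx²+Δy²) = 7.6158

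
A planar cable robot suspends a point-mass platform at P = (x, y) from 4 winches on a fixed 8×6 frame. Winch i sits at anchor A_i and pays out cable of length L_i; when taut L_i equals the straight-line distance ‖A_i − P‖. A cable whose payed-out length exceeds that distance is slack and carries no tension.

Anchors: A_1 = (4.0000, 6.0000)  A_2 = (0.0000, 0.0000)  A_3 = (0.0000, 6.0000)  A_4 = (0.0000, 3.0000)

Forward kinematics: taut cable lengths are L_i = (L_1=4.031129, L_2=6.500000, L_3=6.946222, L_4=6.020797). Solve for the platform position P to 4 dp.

(6.0000, 2.5000)

circle eqns → linear via eq_j − eq_1; set q_j = A_j·A_j − L_j²
q_1 = 16.0000+36.0000−16.2500 = 35.7500
8.0000·x + 12.0000·y = q_1−q_2 = 78.0000
8.0000·x + 0.0000·y = q_1−q_3 = 48.0000
8.0000·x + 6.0000·y = q_1−q_4 = 63.0000
solve first two rows → x=6.0000, y=2.5000
check cable 4: ‖A_4−P‖² = 36.2500 ≈ L_4² = 36.2500 ✓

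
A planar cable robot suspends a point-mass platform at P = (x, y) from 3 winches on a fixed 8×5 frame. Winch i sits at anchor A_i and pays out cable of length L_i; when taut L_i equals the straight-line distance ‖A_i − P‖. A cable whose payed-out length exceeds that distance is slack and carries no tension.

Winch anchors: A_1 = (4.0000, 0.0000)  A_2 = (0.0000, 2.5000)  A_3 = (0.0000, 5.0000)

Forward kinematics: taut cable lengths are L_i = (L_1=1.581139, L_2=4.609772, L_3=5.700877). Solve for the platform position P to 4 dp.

expand ‖A_i−P‖²=L_i² and subtract eq 1 (q_i ≔ ‖A_i‖²−L_i²)
q_1 = 16.0000+0.0000−2.5000 = 13.5000
eq1−eq2 → [8.0000  -5.0000]·P = 28.5000
eq1−eq3 → [8.0000  -10.0000]·P = 21.0000
2×2 solve → P = (4.5000, 1.5000)

(4.5000, 1.5000)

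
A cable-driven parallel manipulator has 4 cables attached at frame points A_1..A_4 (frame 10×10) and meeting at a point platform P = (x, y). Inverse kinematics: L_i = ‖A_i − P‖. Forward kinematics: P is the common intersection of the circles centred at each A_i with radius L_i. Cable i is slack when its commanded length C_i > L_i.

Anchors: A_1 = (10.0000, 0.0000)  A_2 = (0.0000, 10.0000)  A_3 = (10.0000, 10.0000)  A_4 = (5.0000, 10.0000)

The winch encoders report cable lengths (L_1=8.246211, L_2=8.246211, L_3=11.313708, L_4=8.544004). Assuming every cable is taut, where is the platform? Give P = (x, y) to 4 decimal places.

each cable: (A_i−P)·(A_i−P) = L_i²; let c_i = ‖A_i‖²−L_i²
c_1 = 100.0000+0.0000−68.0000 = 32.0000
row 1: 20.0000x − 20.0000y = 0.0000  (c_2=32.0000)
row 2: 0.0000x − 20.0000y = -40.0000  (c_3=72.0000)
row 3: 10.0000x − 20.0000y = -20.0000  (c_4=52.0000)
Cramer on rows 1–2 → x = 2.0000, y = 2.0000
check cable 4: ‖A_4−P‖² = 73.0000 ≈ L_4² = 73.0000 ✓

(2.0000, 2.0000)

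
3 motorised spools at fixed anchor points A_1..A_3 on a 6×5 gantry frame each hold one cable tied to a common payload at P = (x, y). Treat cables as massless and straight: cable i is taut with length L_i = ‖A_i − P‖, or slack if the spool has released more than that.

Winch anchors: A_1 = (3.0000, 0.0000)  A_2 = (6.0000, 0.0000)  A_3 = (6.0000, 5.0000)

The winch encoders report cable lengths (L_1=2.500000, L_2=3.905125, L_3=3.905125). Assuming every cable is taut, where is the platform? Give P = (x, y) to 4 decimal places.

each cable: (A_i−P)·(A_i−P) = L_i²; let q_i = ‖A_i‖²−L_i²
q_1 = 9.0000+0.0000−6.2500 = 2.7500
row 1: -6.0000x + 0.0000y = -18.0000  (q_2=20.7500)
row 2: -6.0000x − 10.0000y = -43.0000  (q_3=45.7500)
Cramer on rows 1–2 → x = 3.0000, y = 2.5000

(3.0000, 2.5000)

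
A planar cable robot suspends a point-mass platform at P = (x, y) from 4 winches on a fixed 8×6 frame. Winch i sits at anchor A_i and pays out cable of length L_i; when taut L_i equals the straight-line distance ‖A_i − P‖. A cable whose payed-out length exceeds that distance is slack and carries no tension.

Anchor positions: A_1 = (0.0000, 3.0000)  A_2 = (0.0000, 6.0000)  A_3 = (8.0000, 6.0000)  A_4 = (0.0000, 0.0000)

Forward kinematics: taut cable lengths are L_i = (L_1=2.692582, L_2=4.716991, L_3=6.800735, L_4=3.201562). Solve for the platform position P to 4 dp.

(2.5000, 2.0000)

each cable: (A_i−P)·(A_i−P) = L_i²; let c_i = ‖A_i‖²−L_i²
c_1 = 0.0000+9.0000−7.2500 = 1.7500
row 1: 0.0000x − 6.0000y = -12.0000  (c_2=13.7500)
row 2: -16.0000x − 6.0000y = -52.0000  (c_3=53.7500)
row 3: 0.0000x + 6.0000y = 12.0000  (c_4=-10.2500)
Cramer on rows 1–2 → x = 2.5000, y = 2.0000
check cable 4: ‖A_4−P‖² = 10.2500 ≈ L_4² = 10.2500 ✓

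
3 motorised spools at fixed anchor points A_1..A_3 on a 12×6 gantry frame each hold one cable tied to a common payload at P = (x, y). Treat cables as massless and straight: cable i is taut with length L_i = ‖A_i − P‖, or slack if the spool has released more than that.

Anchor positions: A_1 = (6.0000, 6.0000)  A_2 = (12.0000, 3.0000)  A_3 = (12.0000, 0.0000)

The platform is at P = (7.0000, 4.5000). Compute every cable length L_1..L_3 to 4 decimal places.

L_1 = √((6.0000−7.0000)² + (6.0000−4.5000)²) = 1.8028
L_2 = √((12.0000−7.0000)² + (3.0000−4.5000)²) = 5.2202
L_3 = √((12.0000−7.0000)² + (0.0000−4.5000)²) = 6.7268

(1.8028, 5.2202, 6.7268)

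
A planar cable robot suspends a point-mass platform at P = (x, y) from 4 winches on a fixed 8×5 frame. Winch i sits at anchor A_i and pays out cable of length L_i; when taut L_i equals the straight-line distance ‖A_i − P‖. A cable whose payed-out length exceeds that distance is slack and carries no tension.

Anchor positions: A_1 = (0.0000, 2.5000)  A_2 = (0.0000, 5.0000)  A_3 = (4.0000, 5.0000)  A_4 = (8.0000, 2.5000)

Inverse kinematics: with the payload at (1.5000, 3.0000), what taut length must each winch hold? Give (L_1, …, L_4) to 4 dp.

L_1: Δ = A_1−P = (-1.5000, -0.5000) → ‖Δ‖ = √2.5000 = 1.5811
L_2: Δ = A_2−P = (-1.5000, 2.0000) → ‖Δ‖ = √6.2500 = 2.5000
L_3: Δ = A_3−P = (2.5000, 2.0000) → ‖Δ‖ = √10.2500 = 3.2016
L_4: Δ = A_4−P = (6.5000, -0.5000) → ‖Δ‖ = √42.5000 = 6.5192

(1.5811, 2.5000, 3.2016, 6.5192)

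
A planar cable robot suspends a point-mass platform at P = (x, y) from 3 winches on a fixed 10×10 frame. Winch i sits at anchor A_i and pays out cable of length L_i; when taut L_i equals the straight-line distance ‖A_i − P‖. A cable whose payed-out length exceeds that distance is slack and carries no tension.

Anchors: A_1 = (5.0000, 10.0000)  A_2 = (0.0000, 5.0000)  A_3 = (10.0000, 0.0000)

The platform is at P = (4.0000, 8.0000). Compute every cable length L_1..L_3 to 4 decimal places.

(2.2361, 5.0000, 10.0000)

L_1: Δ = A_1−P = (1.0000, 2.0000) → ‖Δ‖ = √5.0000 = 2.2361
L_2: Δ = A_2−P = (-4.0000, -3.0000) → ‖Δ‖ = √25.0000 = 5.0000
L_3: Δ = A_3−P = (6.0000, -8.0000) → ‖Δ‖ = √100.0000 = 10.0000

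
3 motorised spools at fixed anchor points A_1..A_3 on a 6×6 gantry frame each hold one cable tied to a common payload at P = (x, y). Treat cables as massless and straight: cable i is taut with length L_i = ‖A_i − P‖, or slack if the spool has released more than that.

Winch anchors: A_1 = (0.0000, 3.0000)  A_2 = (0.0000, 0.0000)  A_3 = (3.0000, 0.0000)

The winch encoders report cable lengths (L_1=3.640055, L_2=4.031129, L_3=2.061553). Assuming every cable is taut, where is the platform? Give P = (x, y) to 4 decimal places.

(3.5000, 2.0000)

each cable: (A_i−P)·(A_i−P) = L_i²; let k_i = ‖A_i‖²−L_i²
k_1 = 0.0000+9.0000−13.2500 = -4.2500
row 1: 0.0000x + 6.0000y = 12.0000  (k_2=-16.2500)
row 2: -6.0000x + 6.0000y = -9.0000  (k_3=4.7500)
Cramer on rows 1–2 → x = 3.5000, y = 2.0000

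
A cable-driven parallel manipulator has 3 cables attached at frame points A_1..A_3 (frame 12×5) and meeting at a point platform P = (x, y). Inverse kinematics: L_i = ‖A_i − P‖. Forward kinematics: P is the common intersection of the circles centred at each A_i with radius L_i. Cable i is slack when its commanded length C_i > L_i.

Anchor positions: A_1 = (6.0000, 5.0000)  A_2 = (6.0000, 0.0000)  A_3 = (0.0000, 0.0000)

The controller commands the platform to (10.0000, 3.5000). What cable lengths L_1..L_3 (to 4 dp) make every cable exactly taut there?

(4.2720, 5.3151, 10.5948)

L_1 = √((6.0000−10.0000)² + (5.0000−3.5000)²) = 4.2720
L_2 = √((6.0000−10.0000)² + (0.0000−3.5000)²) = 5.3151
L_3 = √((0.0000−10.0000)² + (0.0000−3.5000)²) = 10.5948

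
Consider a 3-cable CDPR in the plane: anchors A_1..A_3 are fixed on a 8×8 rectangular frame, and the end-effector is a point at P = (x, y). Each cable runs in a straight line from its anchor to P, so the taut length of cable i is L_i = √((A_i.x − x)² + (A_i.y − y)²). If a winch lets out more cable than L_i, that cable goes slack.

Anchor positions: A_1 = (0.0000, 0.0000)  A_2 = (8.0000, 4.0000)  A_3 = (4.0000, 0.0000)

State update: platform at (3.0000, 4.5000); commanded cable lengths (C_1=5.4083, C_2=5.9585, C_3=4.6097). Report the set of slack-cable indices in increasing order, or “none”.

cable 1: L_1 = ‖A_1−P‖ = 5.4083;  C_1 = 5.4083 → taut
cable 2: L_2 = ‖A_2−P‖ = 5.0249;  C_2 = 5.9585 → slack
cable 3: L_3 = ‖A_3−P‖ = 4.6098;  C_3 = 4.6097 → taut

2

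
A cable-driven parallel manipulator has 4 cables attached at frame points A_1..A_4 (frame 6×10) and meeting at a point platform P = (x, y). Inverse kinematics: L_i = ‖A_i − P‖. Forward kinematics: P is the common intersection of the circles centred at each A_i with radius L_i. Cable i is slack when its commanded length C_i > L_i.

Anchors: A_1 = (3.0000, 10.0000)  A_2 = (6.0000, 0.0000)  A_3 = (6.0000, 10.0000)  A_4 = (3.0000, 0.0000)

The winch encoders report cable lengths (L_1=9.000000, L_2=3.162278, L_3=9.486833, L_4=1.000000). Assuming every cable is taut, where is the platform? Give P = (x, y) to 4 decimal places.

(3.0000, 1.0000)

each cable: (A_i−P)·(A_i−P) = L_i²; let c_i = ‖A_i‖²−L_i²
c_1 = 9.0000+100.0000−81.0000 = 28.0000
row 1: -6.0000x + 20.0000y = 2.0000  (c_2=26.0000)
row 2: -6.0000x + 0.0000y = -18.0000  (c_3=46.0000)
row 3: 0.0000x + 20.0000y = 20.0000  (c_4=8.0000)
Cramer on rows 1–2 → x = 3.0000, y = 1.0000
check cable 4: ‖A_4−P‖² = 1.0000 ≈ L_4² = 1.0000 ✓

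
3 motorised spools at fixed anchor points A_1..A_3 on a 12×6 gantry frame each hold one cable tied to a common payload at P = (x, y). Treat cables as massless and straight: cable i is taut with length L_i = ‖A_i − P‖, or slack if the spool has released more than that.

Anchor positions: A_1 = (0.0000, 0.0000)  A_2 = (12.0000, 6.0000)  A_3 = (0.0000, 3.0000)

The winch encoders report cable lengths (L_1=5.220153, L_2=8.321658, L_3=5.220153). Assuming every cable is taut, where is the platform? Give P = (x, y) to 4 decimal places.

expand ‖A_i−P‖²=L_i² and subtract eq 1 (c_i ≔ ‖A_i‖²−L_i²)
c_1 = 0.0000+0.0000−27.2500 = -27.2500
eq1−eq2 → [-24.0000  -12.0000]·P = -138.0000
eq1−eq3 → [0.0000  -6.0000]·P = -9.0000
2×2 solve → P = (5.0000, 1.5000)

(5.0000, 1.5000)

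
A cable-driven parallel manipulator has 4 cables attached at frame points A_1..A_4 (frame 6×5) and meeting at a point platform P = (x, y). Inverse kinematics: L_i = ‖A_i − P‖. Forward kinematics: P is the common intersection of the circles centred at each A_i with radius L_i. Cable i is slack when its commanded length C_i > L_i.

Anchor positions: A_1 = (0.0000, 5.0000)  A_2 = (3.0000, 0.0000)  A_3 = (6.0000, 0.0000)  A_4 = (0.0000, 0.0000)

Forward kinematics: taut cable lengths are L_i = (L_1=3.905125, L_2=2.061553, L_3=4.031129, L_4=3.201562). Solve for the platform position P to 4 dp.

(2.5000, 2.0000)

expand ‖A_i−P‖²=L_i² and subtract eq 1 (k_i ≔ ‖A_i‖²−L_i²)
k_1 = 0.0000+25.0000−15.2500 = 9.7500
eq1−eq2 → [-6.0000  10.0000]·P = 5.0000
eq1−eq3 → [-12.0000  10.0000]·P = -10.0000
eq1−eq4 → [0.0000  10.0000]·P = 20.0000
2×2 solve → P = (2.5000, 2.0000)
check cable 4: ‖A_4−P‖² = 10.2500 ≈ L_4² = 10.2500 ✓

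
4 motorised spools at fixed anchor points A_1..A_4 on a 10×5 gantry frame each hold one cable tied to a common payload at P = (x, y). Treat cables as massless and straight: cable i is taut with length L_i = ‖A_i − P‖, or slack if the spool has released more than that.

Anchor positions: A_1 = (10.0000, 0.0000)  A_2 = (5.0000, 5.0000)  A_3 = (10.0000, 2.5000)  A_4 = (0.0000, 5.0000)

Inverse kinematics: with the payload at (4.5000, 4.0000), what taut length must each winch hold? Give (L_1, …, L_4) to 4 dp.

cable 1: Δx=5.5000, Δy=-4.0000; L_1 = √(Δx²+Δy²) = 6.8007
cable 2: Δx=0.5000, Δy=1.0000; L_2 = √(Δx²+Δy²) = 1.1180
cable 3: Δx=5.5000, Δy=-1.5000; L_3 = √(Δx²+Δy²) = 5.7009
cable 4: Δx=-4.5000, Δy=1.0000; L_4 = √(Δx²+Δy²) = 4.6098

(6.8007, 1.1180, 5.7009, 4.6098)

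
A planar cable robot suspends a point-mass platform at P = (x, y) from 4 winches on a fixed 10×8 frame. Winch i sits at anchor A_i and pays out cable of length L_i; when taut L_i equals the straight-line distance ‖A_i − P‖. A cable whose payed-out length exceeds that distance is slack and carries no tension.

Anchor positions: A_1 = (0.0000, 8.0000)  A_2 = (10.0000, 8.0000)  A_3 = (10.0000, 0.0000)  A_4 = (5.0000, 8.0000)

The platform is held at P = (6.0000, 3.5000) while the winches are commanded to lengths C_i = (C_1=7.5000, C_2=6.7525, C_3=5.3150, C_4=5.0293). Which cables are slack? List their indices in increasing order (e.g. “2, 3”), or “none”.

cable 1: √((-6.0000)²+(4.5000)²)=7.5000, C_1=7.5000: taut
cable 2: √((4.0000)²+(4.5000)²)=6.0208, C_2=6.7525: slack
cable 3: √((4.0000)²+(-3.5000)²)=5.3151, C_3=5.3150: taut
cable 4: √((-1.0000)²+(4.5000)²)=4.6098, C_4=5.0293: slack

2, 4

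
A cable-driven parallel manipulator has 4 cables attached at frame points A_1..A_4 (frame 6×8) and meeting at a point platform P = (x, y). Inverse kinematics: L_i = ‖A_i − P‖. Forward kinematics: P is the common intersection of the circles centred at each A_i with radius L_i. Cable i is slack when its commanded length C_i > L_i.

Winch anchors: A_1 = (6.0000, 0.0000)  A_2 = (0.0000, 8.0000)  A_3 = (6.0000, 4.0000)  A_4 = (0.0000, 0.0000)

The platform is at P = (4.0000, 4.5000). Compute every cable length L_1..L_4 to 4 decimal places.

L_1: Δ = A_1−P = (2.0000, -4.5000) → ‖Δ‖ = √24.2500 = 4.9244
L_2: Δ = A_2−P = (-4.0000, 3.5000) → ‖Δ‖ = √28.2500 = 5.3151
L_3: Δ = A_3−P = (2.0000, -0.5000) → ‖Δ‖ = √4.2500 = 2.0616
L_4: Δ = A_4−P = (-4.0000, -4.5000) → ‖Δ‖ = √36.2500 = 6.0208

(4.9244, 5.3151, 2.0616, 6.0208)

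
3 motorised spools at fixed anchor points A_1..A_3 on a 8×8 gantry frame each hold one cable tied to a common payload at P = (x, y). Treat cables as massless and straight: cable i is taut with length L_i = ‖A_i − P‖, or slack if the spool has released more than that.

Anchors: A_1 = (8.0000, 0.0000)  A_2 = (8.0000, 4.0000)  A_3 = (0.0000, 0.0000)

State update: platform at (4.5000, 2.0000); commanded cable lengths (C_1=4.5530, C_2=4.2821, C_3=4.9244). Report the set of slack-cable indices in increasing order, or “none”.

1, 2

cable 1: L_1 = ‖A_1−P‖ = 4.0311;  C_1 = 4.5530 → slack
cable 2: L_2 = ‖A_2−P‖ = 4.0311;  C_2 = 4.2821 → slack
cable 3: L_3 = ‖A_3−P‖ = 4.9244;  C_3 = 4.9244 → taut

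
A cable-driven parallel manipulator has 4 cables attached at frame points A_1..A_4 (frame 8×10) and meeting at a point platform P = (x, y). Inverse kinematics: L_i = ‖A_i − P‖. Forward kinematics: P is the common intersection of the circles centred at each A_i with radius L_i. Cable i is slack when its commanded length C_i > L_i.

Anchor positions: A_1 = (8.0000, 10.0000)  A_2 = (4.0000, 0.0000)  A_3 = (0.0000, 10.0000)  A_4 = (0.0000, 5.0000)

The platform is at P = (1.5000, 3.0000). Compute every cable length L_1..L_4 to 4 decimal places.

(9.5525, 3.9051, 7.1589, 2.5000)

cable 1: Δx=6.5000, Δy=7.0000; L_1 = √(Δx²+Δy²) = 9.5525
cable 2: Δx=2.5000, Δy=-3.0000; L_2 = √(Δx²+Δy²) = 3.9051
cable 3: Δx=-1.5000, Δy=7.0000; L_3 = √(Δx²+Δy²) = 7.1589
cable 4: Δx=-1.5000, Δy=2.0000; L_4 = √(Δx²+Δy²) = 2.5000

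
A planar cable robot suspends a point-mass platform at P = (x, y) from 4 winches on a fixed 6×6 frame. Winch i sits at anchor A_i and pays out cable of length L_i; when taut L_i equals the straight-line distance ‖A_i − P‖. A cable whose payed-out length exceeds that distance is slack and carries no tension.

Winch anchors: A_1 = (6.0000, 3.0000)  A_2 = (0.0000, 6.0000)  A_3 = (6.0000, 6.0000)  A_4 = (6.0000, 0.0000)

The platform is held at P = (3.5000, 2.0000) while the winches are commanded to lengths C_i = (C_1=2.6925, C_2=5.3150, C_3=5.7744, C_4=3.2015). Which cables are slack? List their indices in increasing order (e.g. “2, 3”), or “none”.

i=1: geometric 2.6926 vs commanded 2.6925 ⇒ taut
i=2: geometric 5.3151 vs commanded 5.3150 ⇒ taut
i=3: geometric 4.7170 vs commanded 5.7744 ⇒ slack
i=4: geometric 3.2016 vs commanded 3.2015 ⇒ taut

3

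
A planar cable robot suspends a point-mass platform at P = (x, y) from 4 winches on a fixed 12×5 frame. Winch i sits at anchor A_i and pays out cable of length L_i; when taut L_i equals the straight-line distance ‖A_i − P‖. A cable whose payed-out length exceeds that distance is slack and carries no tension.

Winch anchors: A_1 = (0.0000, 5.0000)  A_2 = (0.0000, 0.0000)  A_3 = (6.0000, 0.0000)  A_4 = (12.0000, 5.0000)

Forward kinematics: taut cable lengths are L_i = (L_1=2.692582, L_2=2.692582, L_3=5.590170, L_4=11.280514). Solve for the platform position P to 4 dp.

(1.0000, 2.5000)

each cable: (A_i−P)·(A_i−P) = L_i²; let c_i = ‖A_i‖²−L_i²
c_1 = 0.0000+25.0000−7.2500 = 17.7500
row 1: 0.0000x + 10.0000y = 25.0000  (c_2=-7.2500)
row 2: -12.0000x + 10.0000y = 13.0000  (c_3=4.7500)
row 3: -24.0000x + 0.0000y = -24.0000  (c_4=41.7500)
Cramer on rows 1–2 → x = 1.0000, y = 2.5000
check cable 4: ‖A_4−P‖² = 127.2500 ≈ L_4² = 127.2500 ✓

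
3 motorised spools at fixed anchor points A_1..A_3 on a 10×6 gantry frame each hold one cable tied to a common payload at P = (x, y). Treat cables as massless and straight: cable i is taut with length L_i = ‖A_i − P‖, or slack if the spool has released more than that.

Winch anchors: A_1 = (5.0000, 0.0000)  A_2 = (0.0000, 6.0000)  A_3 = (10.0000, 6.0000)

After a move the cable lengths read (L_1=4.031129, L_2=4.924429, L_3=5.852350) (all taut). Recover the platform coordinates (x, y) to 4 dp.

each cable: (A_i−P)·(A_i−P) = L_i²; let q_i = ‖A_i‖²−L_i²
q_1 = 25.0000+0.0000−16.2500 = 8.7500
row 1: 10.0000x − 12.0000y = -3.0000  (q_2=11.7500)
row 2: -10.0000x − 12.0000y = -93.0000  (q_3=101.7500)
Cramer on rows 1–2 → x = 4.5000, y = 4.0000

(4.5000, 4.0000)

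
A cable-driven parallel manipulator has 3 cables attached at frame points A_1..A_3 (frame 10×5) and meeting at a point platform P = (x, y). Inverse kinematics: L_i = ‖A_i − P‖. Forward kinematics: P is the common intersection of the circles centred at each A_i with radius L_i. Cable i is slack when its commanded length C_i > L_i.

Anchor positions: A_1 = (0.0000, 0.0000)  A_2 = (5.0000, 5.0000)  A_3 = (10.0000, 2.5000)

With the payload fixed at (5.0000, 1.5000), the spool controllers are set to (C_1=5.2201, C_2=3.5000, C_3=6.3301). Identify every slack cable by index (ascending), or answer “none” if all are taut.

i=1: geometric 5.2202 vs commanded 5.2201 ⇒ taut
i=2: geometric 3.5000 vs commanded 3.5000 ⇒ taut
i=3: geometric 5.0990 vs commanded 6.3301 ⇒ slack

3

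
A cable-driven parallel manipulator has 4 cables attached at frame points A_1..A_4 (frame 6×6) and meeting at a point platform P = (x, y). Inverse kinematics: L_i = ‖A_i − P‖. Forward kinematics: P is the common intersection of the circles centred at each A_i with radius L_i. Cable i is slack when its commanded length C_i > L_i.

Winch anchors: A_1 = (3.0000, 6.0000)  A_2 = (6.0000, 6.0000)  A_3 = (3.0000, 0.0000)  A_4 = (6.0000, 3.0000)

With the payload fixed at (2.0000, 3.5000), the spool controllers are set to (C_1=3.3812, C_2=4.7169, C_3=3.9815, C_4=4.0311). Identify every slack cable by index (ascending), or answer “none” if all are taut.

cable 1: √((1.0000)²+(2.5000)²)=2.6926, C_1=3.3812: slack
cable 2: √((4.0000)²+(2.5000)²)=4.7170, C_2=4.7169: taut
cable 3: √((1.0000)²+(-3.5000)²)=3.6401, C_3=3.9815: slack
cable 4: √((4.0000)²+(-0.5000)²)=4.0311, C_4=4.0311: taut

1, 3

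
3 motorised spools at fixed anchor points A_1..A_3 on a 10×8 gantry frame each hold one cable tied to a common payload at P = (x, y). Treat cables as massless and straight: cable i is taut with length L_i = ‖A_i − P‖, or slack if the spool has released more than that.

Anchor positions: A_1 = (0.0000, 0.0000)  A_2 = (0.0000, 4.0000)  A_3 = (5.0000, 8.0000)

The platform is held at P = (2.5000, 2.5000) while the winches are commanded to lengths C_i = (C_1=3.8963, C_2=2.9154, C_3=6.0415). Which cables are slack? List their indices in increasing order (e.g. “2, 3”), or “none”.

i=1: geometric 3.5355 vs commanded 3.8963 ⇒ slack
i=2: geometric 2.9155 vs commanded 2.9154 ⇒ taut
i=3: geometric 6.0415 vs commanded 6.0415 ⇒ taut

1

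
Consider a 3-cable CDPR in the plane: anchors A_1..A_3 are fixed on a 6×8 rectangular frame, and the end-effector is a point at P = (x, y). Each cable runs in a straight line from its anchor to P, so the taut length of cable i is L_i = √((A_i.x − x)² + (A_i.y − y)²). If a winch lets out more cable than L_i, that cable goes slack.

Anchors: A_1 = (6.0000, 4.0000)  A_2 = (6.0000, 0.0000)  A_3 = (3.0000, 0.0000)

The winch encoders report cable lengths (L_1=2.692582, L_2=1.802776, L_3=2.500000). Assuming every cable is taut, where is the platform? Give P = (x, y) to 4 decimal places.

(5.0000, 1.5000)

circle eqns → linear via eq_j − eq_1; set k_j = A_j·A_j − L_j²
k_1 = 36.0000+16.0000−7.2500 = 44.7500
0.0000·x + 8.0000·y = k_1−k_2 = 12.0000
6.0000·x + 8.0000·y = k_1−k_3 = 42.0000
solve first two rows → x=5.0000, y=1.5000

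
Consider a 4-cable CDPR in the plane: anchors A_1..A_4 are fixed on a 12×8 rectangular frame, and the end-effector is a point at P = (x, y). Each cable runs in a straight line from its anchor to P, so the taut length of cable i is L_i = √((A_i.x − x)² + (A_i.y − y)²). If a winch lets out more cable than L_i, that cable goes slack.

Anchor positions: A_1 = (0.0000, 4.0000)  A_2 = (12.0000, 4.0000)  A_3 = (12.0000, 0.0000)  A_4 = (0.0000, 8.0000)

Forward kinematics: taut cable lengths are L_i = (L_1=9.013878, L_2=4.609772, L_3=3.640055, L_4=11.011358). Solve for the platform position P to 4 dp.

(8.5000, 1.0000)

circle eqns → linear via eq_j − eq_1; set k_j = A_j·A_j − L_j²
k_1 = 0.0000+16.0000−81.2500 = -65.2500
-24.0000·x + 0.0000·y = k_1−k_2 = -204.0000
-24.0000·x + 8.0000·y = k_1−k_3 = -196.0000
0.0000·x − 8.0000·y = k_1−k_4 = -8.0000
solve first two rows → x=8.5000, y=1.0000
check cable 4: ‖A_4−P‖² = 121.2500 ≈ L_4² = 121.2500 ✓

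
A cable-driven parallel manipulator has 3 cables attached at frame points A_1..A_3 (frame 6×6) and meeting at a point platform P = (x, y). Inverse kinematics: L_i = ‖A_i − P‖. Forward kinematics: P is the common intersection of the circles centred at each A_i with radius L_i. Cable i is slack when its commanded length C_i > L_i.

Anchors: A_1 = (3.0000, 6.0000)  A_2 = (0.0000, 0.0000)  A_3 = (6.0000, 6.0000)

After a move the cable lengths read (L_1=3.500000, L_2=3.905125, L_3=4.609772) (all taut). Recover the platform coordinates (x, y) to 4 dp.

circle eqns → linear via eq_j − eq_1; set q_j = A_j·A_j − L_j²
q_1 = 9.0000+36.0000−12.2500 = 32.7500
6.0000·x + 12.0000·y = q_1−q_2 = 48.0000
-6.0000·x + 0.0000·y = q_1−q_3 = -18.0000
solve first two rows → x=3.0000, y=2.5000

(3.0000, 2.5000)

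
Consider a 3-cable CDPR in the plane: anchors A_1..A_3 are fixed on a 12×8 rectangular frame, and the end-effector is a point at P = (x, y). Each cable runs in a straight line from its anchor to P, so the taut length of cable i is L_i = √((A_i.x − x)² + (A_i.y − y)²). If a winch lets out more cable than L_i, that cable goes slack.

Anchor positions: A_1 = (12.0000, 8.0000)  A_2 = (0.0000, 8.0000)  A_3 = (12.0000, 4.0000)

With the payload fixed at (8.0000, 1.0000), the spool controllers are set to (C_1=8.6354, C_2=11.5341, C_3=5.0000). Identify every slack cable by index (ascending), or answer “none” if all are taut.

cable 1: √((4.0000)²+(7.0000)²)=8.0623, C_1=8.6354: slack
cable 2: √((-8.0000)²+(7.0000)²)=10.6301, C_2=11.5341: slack
cable 3: √((4.0000)²+(3.0000)²)=5.0000, C_3=5.0000: taut

1, 2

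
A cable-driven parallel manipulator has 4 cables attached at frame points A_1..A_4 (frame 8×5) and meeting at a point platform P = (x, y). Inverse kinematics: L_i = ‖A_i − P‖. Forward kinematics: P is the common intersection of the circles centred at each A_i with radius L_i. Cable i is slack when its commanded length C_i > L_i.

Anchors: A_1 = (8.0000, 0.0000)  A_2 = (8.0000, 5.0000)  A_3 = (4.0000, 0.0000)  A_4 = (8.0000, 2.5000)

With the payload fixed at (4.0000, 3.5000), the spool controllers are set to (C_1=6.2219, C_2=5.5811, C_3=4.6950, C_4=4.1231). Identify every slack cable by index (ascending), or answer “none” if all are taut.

i=1: geometric 5.3151 vs commanded 6.2219 ⇒ slack
i=2: geometric 4.2720 vs commanded 5.5811 ⇒ slack
i=3: geometric 3.5000 vs commanded 4.6950 ⇒ slack
i=4: geometric 4.1231 vs commanded 4.1231 ⇒ taut

1, 2, 3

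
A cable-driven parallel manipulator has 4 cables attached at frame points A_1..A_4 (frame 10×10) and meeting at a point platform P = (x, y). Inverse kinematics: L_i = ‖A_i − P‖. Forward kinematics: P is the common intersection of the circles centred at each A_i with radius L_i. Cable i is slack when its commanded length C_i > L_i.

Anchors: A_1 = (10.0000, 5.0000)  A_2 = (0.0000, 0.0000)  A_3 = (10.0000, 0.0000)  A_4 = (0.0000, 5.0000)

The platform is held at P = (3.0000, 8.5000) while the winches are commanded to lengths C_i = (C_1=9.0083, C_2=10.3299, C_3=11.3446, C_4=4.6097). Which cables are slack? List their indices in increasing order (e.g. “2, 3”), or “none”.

1, 2, 3

cable 1: L_1 = ‖A_1−P‖ = 7.8262;  C_1 = 9.0083 → slack
cable 2: L_2 = ‖A_2−P‖ = 9.0139;  C_2 = 10.3299 → slack
cable 3: L_3 = ‖A_3−P‖ = 11.0114;  C_3 = 11.3446 → slack
cable 4: L_4 = ‖A_4−P‖ = 4.6098;  C_4 = 4.6097 → taut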